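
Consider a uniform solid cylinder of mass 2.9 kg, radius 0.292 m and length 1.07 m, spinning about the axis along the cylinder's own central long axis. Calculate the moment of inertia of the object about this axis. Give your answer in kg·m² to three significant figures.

I_cm = (1/2)MR² = (1/2)(2.9)(0.292)² = 0.12363 kg·m²; axis through the centre, so I = 0.12363 kg·m².

0.124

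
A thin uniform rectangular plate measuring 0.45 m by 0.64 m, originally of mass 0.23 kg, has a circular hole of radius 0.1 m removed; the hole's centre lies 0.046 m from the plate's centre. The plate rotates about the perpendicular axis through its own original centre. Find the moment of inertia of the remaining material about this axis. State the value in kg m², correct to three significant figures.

0.0116

Unpierced body about its centre: I₀ = (1/12)M(a²+b²) = (1/12)(0.23)[(0.45)² + (0.64)²] = 0.011732 kg m².
The removed disk has mass m = M·πr²/(ab) = (0.23)·π(0.1)²/(0.45·0.64) = 0.025089 kg (same uniform areal density).
Its moment of inertia about the rotation axis (parallel-axis theorem): I_hole = (1/2)mr² + md² = (1/2)(0.025089)(0.1)² + (0.025089)(0.046)² = 0.00017853 kg m².
Treating the hole as negative mass, I = I₀ − I_hole = 0.011732 − 0.00017853 = 0.011553 kg m².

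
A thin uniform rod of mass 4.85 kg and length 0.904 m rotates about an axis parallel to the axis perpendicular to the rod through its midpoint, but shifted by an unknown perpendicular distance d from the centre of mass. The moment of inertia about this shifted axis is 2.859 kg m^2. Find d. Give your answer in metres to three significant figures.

About the centre-of-mass axis, I_cm = (1/12)ML² = (1/12)(4.85)(0.904)² = 0.33029 kg m^2.
Parallel axis theorem: I = I_cm + Md², so Md² = 2.859 − 0.33029 = 2.5287 kg m^2.
d = √(2.5287 / 4.85) = 0.72207 m.

0.722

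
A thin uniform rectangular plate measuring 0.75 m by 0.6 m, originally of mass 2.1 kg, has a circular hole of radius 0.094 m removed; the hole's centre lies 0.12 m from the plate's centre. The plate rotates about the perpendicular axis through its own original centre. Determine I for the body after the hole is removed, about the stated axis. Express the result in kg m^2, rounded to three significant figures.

0.159

Unpierced body about its centre: I₀ = (1/12)M(a²+b²) = (1/12)(2.1)[(0.75)² + (0.6)²] = 0.16144 kg m^2.
The removed disk has mass m = M·πr²/(ab) = (2.1)·π(0.094)²/(0.75·0.6) = 0.12954 kg (same uniform areal density).
Its moment of inertia about the rotation axis (parallel-axis theorem): I_hole = (1/2)mr² + md² = (1/2)(0.12954)(0.094)² + (0.12954)(0.12)² = 0.0024377 kg m^2.
Treating the hole as negative mass, I = I₀ − I_hole = 0.16144 − 0.0024377 = 0.159 kg m^2.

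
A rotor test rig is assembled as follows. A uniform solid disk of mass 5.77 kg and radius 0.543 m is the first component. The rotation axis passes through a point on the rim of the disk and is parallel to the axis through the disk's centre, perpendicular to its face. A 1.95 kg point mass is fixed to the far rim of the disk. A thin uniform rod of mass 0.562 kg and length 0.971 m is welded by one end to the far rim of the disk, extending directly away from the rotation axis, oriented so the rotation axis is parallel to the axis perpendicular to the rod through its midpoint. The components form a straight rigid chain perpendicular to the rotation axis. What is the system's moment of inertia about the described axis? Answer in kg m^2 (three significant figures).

6.28

Solid disk: I_cm = (1/2)MR² = (1/2)(5.77)(0.543)² = 0.85064 kg m^2; centre at d = 0.543 m, so I = I_cm + Md² gives I = 0.85064 + (5.77)(0.543)² = 2.5519 kg m^2.
Point mass: I_cm = 0; centre at d = 0.543 + 0.543 = 1.086 m, so I = I_cm + Md² gives I = 0 + (1.95)(1.086)² = 2.2998 kg m^2.
Thin rod: I_cm = (1/12)ML² = (1/12)(0.562)(0.971)² = 0.044156 kg m^2; centre at d = 0.543 + 0.543 + 0.4855 = 1.5715 m, so I = I_cm + Md² gives I = 0.044156 + (0.562)(1.5715)² = 1.4321 kg m^2.
Total I = 2.5519 + 2.2998 + 1.4321 = 6.2838 kg m^2.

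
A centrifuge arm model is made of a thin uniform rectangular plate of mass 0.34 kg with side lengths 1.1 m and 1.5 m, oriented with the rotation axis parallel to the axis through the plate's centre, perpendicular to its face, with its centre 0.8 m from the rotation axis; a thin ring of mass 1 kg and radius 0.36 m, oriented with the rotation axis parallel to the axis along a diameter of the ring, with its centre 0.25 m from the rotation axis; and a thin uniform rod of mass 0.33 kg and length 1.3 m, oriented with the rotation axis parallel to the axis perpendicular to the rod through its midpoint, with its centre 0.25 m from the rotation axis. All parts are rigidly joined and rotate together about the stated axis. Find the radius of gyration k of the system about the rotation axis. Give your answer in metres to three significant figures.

Rectangular plate: I_cm = (1/12)M(a²+b²) = (1/12)(0.34)[(1.1)² + (1.5)²] = 0.098033 kg m^2; centre at d = 0.8 m, so I = I_cm + Md² gives I = 0.098033 + (0.34)(0.8)² = 0.31563 kg m^2.
Thin ring: I_cm = (1/2)MR² = (1/2)(1)(0.36)² = 0.0648 kg m^2; centre at d = 0.25 m, so I = I_cm + Md² gives I = 0.0648 + (1)(0.25)² = 0.1273 kg m^2.
Thin rod: I_cm = (1/12)ML² = (1/12)(0.33)(1.3)² = 0.046475 kg m^2; centre at d = 0.25 m, so I = I_cm + Md² gives I = 0.046475 + (0.33)(0.25)² = 0.0671 kg m^2.
Total I = 0.51003 kg m^2; total mass M = 1.67 kg.
k = √(I/M) = √(0.51003/1.67) = 0.55264 m.

0.553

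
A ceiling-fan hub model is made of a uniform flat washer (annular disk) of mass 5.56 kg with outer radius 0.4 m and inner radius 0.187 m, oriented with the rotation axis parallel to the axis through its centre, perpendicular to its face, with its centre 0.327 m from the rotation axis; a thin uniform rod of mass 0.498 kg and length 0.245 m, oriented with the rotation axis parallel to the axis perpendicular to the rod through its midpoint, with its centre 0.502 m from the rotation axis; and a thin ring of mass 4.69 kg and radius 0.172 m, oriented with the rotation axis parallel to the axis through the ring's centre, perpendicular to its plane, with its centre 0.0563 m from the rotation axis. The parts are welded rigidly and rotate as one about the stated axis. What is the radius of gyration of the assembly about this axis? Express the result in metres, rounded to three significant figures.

Annular disk: I_cm = (1/2)M(R²+r²) = (1/2)(5.56)[(0.4)² + (0.187)²] = 0.54201 kg m²; centre at d = 0.327 m, so the parallel axis theorem gives I = 0.54201 + (5.56)(0.327)² = 1.1365 kg m².
Thin rod: I_cm = (1/12)ML² = (1/12)(0.498)(0.245)² = 0.002491 kg m²; centre at d = 0.502 m, so the parallel axis theorem gives I = 0.002491 + (0.498)(0.502)² = 0.12799 kg m².
Thin ring: I_cm = MR² = (4.69)(0.172)² = 0.13875 kg m²; centre at d = 0.0563 m, so the parallel axis theorem gives I = 0.13875 + (4.69)(0.0563)² = 0.15361 kg m².
Total I = 1.4181 kg m²; total mass M = 10.748 kg.
k = √(I/M) = √(1.4181/10.748) = 0.36324 m.

0.363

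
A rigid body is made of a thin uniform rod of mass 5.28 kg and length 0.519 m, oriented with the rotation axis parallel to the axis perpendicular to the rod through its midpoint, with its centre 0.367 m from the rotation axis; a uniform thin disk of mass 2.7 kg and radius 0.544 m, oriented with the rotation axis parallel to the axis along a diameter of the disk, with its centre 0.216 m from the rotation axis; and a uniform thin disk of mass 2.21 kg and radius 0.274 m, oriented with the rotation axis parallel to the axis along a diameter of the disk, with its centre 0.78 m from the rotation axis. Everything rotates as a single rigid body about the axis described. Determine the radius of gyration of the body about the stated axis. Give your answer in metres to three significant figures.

Thin rod: I_cm = (1/12)ML² = (1/12)(5.28)(0.519)² = 0.11852 kg m²; centre at d = 0.367 m, so I = I_cm + Md² gives I = 0.11852 + (5.28)(0.367)² = 0.82968 kg m².
Thin disk: I_cm = (1/4)MR² = (1/4)(2.7)(0.544)² = 0.19976 kg m²; centre at d = 0.216 m, so I = I_cm + Md² gives I = 0.19976 + (2.7)(0.216)² = 0.32573 kg m².
Thin disk: I_cm = (1/4)MR² = (1/4)(2.21)(0.274)² = 0.041479 kg m²; centre at d = 0.78 m, so I = I_cm + Md² gives I = 0.041479 + (2.21)(0.78)² = 1.386 kg m².
Total I = 2.5414 kg m²; total mass M = 10.19 kg.
k = √(I/M) = √(2.5414/10.19) = 0.49941 m.

0.499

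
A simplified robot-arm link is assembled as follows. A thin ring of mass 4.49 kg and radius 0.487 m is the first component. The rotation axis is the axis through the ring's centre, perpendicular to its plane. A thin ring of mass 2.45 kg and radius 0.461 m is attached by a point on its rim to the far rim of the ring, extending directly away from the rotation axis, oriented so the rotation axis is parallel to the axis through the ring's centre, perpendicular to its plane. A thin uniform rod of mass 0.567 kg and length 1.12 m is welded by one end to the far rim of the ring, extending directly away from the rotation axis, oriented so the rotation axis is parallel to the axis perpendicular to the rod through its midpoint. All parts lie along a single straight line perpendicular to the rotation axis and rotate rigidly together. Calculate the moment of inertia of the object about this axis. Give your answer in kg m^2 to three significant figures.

Thin ring: I_cm = MR² = (4.49)(0.487)² = 1.0649 kg m^2; axis through the centre, so I = 1.0649 kg m^2.
Thin ring: I_cm = MR² = (2.45)(0.461)² = 0.52068 kg m^2; centre at d = 0.487 + 0.461 = 0.948 m, so the parallel axis theorem gives I = 0.52068 + (2.45)(0.948)² = 2.7225 kg m^2.
Thin rod: I_cm = (1/12)ML² = (1/12)(0.567)(1.12)² = 0.05927 kg m^2; centre at d = 0.487 + 0.461 + 0.461 + 0.56 = 1.969 m, so the parallel axis theorem gives I = 0.05927 + (0.567)(1.969)² = 2.2575 kg m^2.
Total I = 1.0649 + 2.7225 + 2.2575 = 6.0449 kg m^2.

6.04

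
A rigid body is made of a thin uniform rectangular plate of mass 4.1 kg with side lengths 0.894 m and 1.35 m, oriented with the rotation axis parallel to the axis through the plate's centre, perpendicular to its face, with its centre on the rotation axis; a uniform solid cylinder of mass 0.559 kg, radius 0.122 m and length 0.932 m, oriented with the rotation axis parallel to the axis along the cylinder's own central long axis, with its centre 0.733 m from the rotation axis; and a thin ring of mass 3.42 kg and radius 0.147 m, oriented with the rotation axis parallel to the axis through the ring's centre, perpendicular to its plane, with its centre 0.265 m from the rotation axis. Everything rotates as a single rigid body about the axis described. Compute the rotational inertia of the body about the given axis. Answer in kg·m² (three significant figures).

1.51

Rectangular plate: I_cm = (1/12)M(a²+b²) = (1/12)(4.1)[(0.894)² + (1.35)²] = 0.89576 kg·m²; axis through the centre, so I = 0.89576 kg·m².
Solid cylinder: I_cm = (1/2)MR² = (1/2)(0.559)(0.122)² = 0.0041601 kg·m²; centre at d = 0.733 m, so the parallel axis theorem gives I = 0.0041601 + (0.559)(0.733)² = 0.3045 kg·m².
Thin ring: I_cm = MR² = (3.42)(0.147)² = 0.073903 kg·m²; centre at d = 0.265 m, so the parallel axis theorem gives I = 0.073903 + (3.42)(0.265)² = 0.31407 kg·m².
Total I = 0.89576 + 0.3045 + 0.31407 = 1.5143 kg·m².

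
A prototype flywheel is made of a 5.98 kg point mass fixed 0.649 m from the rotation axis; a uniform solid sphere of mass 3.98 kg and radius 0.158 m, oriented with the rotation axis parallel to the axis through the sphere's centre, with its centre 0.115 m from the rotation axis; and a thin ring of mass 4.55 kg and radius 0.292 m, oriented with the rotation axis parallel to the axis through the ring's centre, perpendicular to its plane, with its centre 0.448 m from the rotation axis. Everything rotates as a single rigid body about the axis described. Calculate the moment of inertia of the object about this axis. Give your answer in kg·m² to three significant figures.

3.91

Point mass: I_cm = 0; centre at d = 0.649 m, so the parallel axis theorem gives I = 0 + (5.98)(0.649)² = 2.5188 kg·m².
Solid sphere: I_cm = (2/5)MR² = (2/5)(3.98)(0.158)² = 0.039743 kg·m²; centre at d = 0.115 m, so the parallel axis theorem gives I = 0.039743 + (3.98)(0.115)² = 0.092378 kg·m².
Thin ring: I_cm = MR² = (4.55)(0.292)² = 0.38795 kg·m²; centre at d = 0.448 m, so the parallel axis theorem gives I = 0.38795 + (4.55)(0.448)² = 1.3012 kg·m².
Total I = 2.5188 + 0.092378 + 1.3012 = 3.9123 kg·m².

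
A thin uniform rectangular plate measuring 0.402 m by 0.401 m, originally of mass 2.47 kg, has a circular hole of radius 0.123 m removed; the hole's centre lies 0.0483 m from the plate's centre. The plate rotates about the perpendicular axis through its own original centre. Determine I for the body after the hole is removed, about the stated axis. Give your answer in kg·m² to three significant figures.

0.0592

Unpierced body about its centre: I₀ = (1/12)M(a²+b²) = (1/12)(2.47)[(0.402)² + (0.401)²] = 0.066362 kg·m².
The removed disk has mass m = M·πr²/(ab) = (2.47)·π(0.123)²/(0.402·0.401) = 0.72826 kg (same uniform areal density).
Its moment of inertia about the rotation axis (parallel-axis theorem): I_hole = (1/2)mr² + md² = (1/2)(0.72826)(0.123)² + (0.72826)(0.0483)² = 0.0072079 kg·m².
Treating the hole as negative mass, I = I₀ − I_hole = 0.066362 − 0.0072079 = 0.059154 kg·m².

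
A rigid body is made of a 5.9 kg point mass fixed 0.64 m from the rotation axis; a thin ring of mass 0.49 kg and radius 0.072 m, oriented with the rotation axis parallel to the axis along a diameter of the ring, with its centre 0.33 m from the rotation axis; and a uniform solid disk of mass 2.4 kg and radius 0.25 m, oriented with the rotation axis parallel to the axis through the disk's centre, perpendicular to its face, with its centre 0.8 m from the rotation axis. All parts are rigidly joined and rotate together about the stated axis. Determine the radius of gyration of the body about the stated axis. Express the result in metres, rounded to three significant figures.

0.681

Point mass: I_cm = 0; centre at d = 0.64 m, so I = I_cm + Md² gives I = 0 + (5.9)(0.64)² = 2.4166 kg·m².
Thin ring: I_cm = (1/2)MR² = (1/2)(0.49)(0.072)² = 0.0012701 kg·m²; centre at d = 0.33 m, so I = I_cm + Md² gives I = 0.0012701 + (0.49)(0.33)² = 0.054631 kg·m².
Solid disk: I_cm = (1/2)MR² = (1/2)(2.4)(0.25)² = 0.075 kg·m²; centre at d = 0.8 m, so I = I_cm + Md² gives I = 0.075 + (2.4)(0.8)² = 1.611 kg·m².
Total I = 4.0823 kg·m²; total mass M = 8.79 kg.
k = √(I/M) = √(4.0823/8.79) = 0.68149 m.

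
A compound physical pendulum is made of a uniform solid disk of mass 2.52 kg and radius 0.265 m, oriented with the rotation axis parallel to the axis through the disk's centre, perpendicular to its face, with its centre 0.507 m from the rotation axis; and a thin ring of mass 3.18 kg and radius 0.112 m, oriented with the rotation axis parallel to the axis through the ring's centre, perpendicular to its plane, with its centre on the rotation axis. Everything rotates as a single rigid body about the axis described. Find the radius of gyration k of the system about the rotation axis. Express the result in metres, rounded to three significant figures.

0.369

Solid disk: I_cm = (1/2)MR² = (1/2)(2.52)(0.265)² = 0.088484 kg m²; centre at d = 0.507 m, so the parallel axis theorem gives I = 0.088484 + (2.52)(0.507)² = 0.73625 kg m².
Thin ring: I_cm = MR² = (3.18)(0.112)² = 0.03989 kg m²; axis through the centre, so I = 0.03989 kg m².
Total I = 0.77614 kg m²; total mass M = 5.7 kg.
k = √(I/M) = √(0.77614/5.7) = 0.369 m.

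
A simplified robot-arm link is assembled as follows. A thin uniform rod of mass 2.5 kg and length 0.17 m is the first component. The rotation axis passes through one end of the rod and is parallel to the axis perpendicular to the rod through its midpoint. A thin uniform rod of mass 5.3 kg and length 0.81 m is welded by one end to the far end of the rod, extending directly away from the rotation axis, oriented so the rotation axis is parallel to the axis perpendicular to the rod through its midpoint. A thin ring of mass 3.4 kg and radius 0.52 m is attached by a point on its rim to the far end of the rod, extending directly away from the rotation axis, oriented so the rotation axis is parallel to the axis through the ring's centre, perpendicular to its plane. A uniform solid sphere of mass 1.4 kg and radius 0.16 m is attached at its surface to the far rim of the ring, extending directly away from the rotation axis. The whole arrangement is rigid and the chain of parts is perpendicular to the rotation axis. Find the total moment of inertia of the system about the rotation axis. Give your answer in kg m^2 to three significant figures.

17.3

Thin rod: I_cm = (1/12)ML² = (1/12)(2.5)(0.17)² = 0.0060208 kg m^2; centre at d = 0.085 m, so I = I_cm + Md² gives I = 0.0060208 + (2.5)(0.085)² = 0.024083 kg m^2.
Thin rod: I_cm = (1/12)ML² = (1/12)(5.3)(0.81)² = 0.28978 kg m^2; centre at d = 0.085 + 0.085 + 0.405 = 0.575 m, so I = I_cm + Md² gives I = 0.28978 + (5.3)(0.575)² = 2.0421 kg m^2.
Thin ring: I_cm = MR² = (3.4)(0.52)² = 0.91936 kg m^2; centre at d = 0.085 + 0.085 + 0.405 + 0.405 + 0.52 = 1.5 m, so I = I_cm + Md² gives I = 0.91936 + (3.4)(1.5)² = 8.5694 kg m^2.
Solid sphere: I_cm = (2/5)MR² = (2/5)(1.4)(0.16)² = 0.014336 kg m^2; centre at d = 0.085 + 0.085 + 0.405 + 0.405 + 0.52 + 0.52 + 0.16 = 2.18 m, so I = I_cm + Md² gives I = 0.014336 + (1.4)(2.18)² = 6.6677 kg m^2.
Total I = 0.024083 + 2.0421 + 8.5694 + 6.6677 = 17.303 kg m^2.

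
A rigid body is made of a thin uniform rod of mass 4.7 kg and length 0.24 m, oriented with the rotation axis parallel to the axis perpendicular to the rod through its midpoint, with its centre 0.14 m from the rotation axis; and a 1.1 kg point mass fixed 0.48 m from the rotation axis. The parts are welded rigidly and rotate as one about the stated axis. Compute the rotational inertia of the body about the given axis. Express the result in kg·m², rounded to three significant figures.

0.368

Thin rod: I_cm = (1/12)ML² = (1/12)(4.7)(0.24)² = 0.02256 kg·m²; centre at d = 0.14 m, so I = I_cm + Md² gives I = 0.02256 + (4.7)(0.14)² = 0.11468 kg·m².
Point mass: I_cm = 0; centre at d = 0.48 m, so I = I_cm + Md² gives I = 0 + (1.1)(0.48)² = 0.25344 kg·m².
Total I = 0.11468 + 0.25344 = 0.36812 kg·m².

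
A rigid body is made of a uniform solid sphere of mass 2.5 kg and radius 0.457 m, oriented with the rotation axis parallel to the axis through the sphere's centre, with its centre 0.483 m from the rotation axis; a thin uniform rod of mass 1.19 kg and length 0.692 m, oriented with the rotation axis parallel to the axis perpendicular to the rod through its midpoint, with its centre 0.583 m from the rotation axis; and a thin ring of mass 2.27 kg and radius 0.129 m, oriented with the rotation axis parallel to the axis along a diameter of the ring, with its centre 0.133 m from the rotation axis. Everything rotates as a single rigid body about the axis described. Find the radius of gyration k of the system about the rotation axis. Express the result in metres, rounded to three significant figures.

0.468

Solid sphere: I_cm = (2/5)MR² = (2/5)(2.5)(0.457)² = 0.20885 kg m²; centre at d = 0.483 m, so the parallel axis theorem gives I = 0.20885 + (2.5)(0.483)² = 0.79207 kg m².
Thin rod: I_cm = (1/12)ML² = (1/12)(1.19)(0.692)² = 0.047487 kg m²; centre at d = 0.583 m, so the parallel axis theorem gives I = 0.047487 + (1.19)(0.583)² = 0.45196 kg m².
Thin ring: I_cm = (1/2)MR² = (1/2)(2.27)(0.129)² = 0.018888 kg m²; centre at d = 0.133 m, so the parallel axis theorem gives I = 0.018888 + (2.27)(0.133)² = 0.059042 kg m².
Total I = 1.3031 kg m²; total mass M = 5.96 kg.
k = √(I/M) = √(1.3031/5.96) = 0.46758 m.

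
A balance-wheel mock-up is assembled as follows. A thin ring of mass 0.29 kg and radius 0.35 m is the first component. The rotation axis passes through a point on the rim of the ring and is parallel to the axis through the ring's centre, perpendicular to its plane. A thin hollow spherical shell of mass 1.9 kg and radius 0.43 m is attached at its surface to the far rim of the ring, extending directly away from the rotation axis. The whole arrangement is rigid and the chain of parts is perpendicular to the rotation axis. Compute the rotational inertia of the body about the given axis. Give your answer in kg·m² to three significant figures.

2.73

Thin ring: I_cm = MR² = (0.29)(0.35)² = 0.035525 kg·m²; centre at d = 0.35 m, so I = I_cm + Md² gives I = 0.035525 + (0.29)(0.35)² = 0.07105 kg·m².
Spherical shell: I_cm = (2/3)MR² = (2/3)(1.9)(0.43)² = 0.23421 kg·m²; centre at d = 0.35 + 0.35 + 0.43 = 1.13 m, so I = I_cm + Md² gives I = 0.23421 + (1.9)(1.13)² = 2.6603 kg·m².
Total I = 0.07105 + 2.6603 = 2.7314 kg·m².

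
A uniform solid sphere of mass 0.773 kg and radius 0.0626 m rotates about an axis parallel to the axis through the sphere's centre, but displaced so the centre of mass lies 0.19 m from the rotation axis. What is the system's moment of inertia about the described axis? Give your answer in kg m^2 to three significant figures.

I_cm = (2/5)MR² = (2/5)(0.773)(0.0626)² = 0.0012117 kg m^2; centre at d = 0.19 m, so I = I_cm + Md² gives I = 0.0012117 + (0.773)(0.19)² = 0.029117 kg m^2.

0.0291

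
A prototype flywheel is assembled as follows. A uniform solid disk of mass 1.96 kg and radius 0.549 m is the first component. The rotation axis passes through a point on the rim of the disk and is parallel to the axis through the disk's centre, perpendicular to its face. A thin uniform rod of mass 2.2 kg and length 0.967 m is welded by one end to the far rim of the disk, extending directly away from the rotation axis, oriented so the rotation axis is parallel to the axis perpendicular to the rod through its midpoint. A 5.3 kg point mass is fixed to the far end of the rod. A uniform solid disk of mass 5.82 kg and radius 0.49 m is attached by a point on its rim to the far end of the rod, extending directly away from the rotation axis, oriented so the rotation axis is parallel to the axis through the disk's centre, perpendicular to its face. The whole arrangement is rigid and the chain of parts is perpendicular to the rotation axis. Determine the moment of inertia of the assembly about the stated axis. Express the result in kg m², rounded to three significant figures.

67.9

Solid disk: I_cm = (1/2)MR² = (1/2)(1.96)(0.549)² = 0.29537 kg m²; centre at d = 0.549 m, so I = I_cm + Md² gives I = 0.29537 + (1.96)(0.549)² = 0.88612 kg m².
Thin rod: I_cm = (1/12)ML² = (1/12)(2.2)(0.967)² = 0.17143 kg m²; centre at d = 0.549 + 0.549 + 0.4835 = 1.5815 m, so I = I_cm + Md² gives I = 0.17143 + (2.2)(1.5815)² = 5.6739 kg m².
Point mass: I_cm = 0; centre at d = 0.549 + 0.549 + 0.4835 + 0.4835 = 2.065 m, so I = I_cm + Md² gives I = 0 + (5.3)(2.065)² = 22.6 kg m².
Solid disk: I_cm = (1/2)MR² = (1/2)(5.82)(0.49)² = 0.69869 kg m²; centre at d = 0.549 + 0.549 + 0.4835 + 0.4835 + 0.49 = 2.555 m, so I = I_cm + Md² gives I = 0.69869 + (5.82)(2.555)² = 38.692 kg m².
Total I = 0.88612 + 5.6739 + 22.6 + 38.692 = 67.852 kg m².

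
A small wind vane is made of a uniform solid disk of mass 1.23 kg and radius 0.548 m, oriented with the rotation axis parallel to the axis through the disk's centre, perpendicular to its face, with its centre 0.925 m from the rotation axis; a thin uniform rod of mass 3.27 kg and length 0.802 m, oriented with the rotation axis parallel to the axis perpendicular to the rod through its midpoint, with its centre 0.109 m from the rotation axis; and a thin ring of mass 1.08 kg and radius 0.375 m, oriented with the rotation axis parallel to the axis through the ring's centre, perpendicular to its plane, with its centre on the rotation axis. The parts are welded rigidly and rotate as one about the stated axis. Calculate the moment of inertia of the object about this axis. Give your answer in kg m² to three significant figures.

1.60

Solid disk: I_cm = (1/2)MR² = (1/2)(1.23)(0.548)² = 0.18469 kg m²; centre at d = 0.925 m, so the parallel axis theorem gives I = 0.18469 + (1.23)(0.925)² = 1.2371 kg m².
Thin rod: I_cm = (1/12)ML² = (1/12)(3.27)(0.802)² = 0.17527 kg m²; centre at d = 0.109 m, so the parallel axis theorem gives I = 0.17527 + (3.27)(0.109)² = 0.21412 kg m².
Thin ring: I_cm = MR² = (1.08)(0.375)² = 0.15188 kg m²; axis through the centre, so I = 0.15188 kg m².
Total I = 1.2371 + 0.21412 + 0.15188 = 1.6031 kg m².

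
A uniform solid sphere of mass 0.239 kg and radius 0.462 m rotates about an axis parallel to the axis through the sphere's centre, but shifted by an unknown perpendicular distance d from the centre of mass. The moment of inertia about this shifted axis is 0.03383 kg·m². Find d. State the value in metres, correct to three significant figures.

About the centre-of-mass axis, I_cm = (2/5)MR² = (2/5)(0.239)(0.462)² = 0.020405 kg·m².
Parallel axis theorem: I = I_cm + Md², so Md² = 0.03383 − 0.020405 = 0.013425 kg·m².
d = √(0.013425 / 0.239) = 0.237 m.

0.237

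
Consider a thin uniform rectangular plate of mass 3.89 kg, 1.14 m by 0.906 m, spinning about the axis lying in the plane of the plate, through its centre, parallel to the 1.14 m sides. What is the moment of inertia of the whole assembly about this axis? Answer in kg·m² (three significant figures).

0.266

I_cm = (1/12)Mb² = (1/12)(3.89)(0.906)² = 0.26609 kg·m²; axis through the centre, so I = 0.26609 kg·m².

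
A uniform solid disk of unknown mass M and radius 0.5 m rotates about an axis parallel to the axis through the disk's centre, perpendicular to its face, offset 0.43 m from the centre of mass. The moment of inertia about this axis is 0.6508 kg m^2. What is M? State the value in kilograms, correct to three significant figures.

2.10

I = I_cm + Md² = (1/2)MR² + Md² = M·[0.5·(0.5)² + (0.43)²] = M·0.3099.
So M = 0.6508 / 0.3099 = 2.1 kg.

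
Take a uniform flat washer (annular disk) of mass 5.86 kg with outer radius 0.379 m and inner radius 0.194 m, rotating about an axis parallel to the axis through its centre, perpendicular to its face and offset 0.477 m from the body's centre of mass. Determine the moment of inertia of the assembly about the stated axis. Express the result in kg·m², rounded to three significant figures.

1.86

I_cm = (1/2)M(R²+r²) = (1/2)(5.86)[(0.379)² + (0.194)²] = 0.53114 kg·m²; centre at d = 0.477 m, so the parallel axis theorem gives I = 0.53114 + (5.86)(0.477)² = 1.8645 kg·m².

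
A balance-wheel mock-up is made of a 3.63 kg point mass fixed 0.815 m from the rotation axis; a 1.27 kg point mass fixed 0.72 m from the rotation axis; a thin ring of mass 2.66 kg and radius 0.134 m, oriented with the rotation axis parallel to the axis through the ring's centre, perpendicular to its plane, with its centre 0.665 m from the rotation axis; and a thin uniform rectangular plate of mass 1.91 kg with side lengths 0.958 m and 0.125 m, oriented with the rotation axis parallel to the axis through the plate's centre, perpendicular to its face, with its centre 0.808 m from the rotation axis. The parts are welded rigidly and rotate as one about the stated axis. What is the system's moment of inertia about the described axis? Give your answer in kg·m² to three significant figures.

5.69

Point mass: I_cm = 0; centre at d = 0.815 m, so I = I_cm + Md² gives I = 0 + (3.63)(0.815)² = 2.4111 kg·m².
Point mass: I_cm = 0; centre at d = 0.72 m, so I = I_cm + Md² gives I = 0 + (1.27)(0.72)² = 0.65837 kg·m².
Thin ring: I_cm = MR² = (2.66)(0.134)² = 0.047763 kg·m²; centre at d = 0.665 m, so I = I_cm + Md² gives I = 0.047763 + (2.66)(0.665)² = 1.2241 kg·m².
Rectangular plate: I_cm = (1/12)M(a²+b²) = (1/12)(1.91)[(0.958)² + (0.125)²] = 0.14856 kg·m²; centre at d = 0.808 m, so I = I_cm + Md² gives I = 0.14856 + (1.91)(0.808)² = 1.3955 kg·m².
Total I = 2.4111 + 0.65837 + 1.2241 + 1.3955 = 5.6891 kg·m².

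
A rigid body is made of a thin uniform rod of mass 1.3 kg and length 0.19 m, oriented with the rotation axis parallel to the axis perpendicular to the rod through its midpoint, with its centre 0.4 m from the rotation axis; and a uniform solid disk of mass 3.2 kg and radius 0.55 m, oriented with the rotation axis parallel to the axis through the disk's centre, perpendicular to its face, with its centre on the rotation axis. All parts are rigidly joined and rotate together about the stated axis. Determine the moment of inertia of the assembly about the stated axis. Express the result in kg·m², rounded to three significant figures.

Thin rod: I_cm = (1/12)ML² = (1/12)(1.3)(0.19)² = 0.0039108 kg·m²; centre at d = 0.4 m, so the parallel axis theorem gives I = 0.0039108 + (1.3)(0.4)² = 0.21191 kg·m².
Solid disk: I_cm = (1/2)MR² = (1/2)(3.2)(0.55)² = 0.484 kg·m²; axis through the centre, so I = 0.484 kg·m².
Total I = 0.21191 + 0.484 = 0.69591 kg·m².

0.696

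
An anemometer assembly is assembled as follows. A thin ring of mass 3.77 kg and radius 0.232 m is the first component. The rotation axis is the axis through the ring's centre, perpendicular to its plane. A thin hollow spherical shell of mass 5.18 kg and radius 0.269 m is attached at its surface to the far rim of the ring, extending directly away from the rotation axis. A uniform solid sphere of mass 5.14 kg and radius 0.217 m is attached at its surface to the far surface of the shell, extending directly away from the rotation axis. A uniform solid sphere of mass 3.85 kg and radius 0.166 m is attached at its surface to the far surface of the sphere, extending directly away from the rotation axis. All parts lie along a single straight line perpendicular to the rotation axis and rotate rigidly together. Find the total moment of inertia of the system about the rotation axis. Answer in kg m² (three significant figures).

14.1

Thin ring: I_cm = MR² = (3.77)(0.232)² = 0.20292 kg m²; axis through the centre, so I = 0.20292 kg m².
Spherical shell: I_cm = (2/3)MR² = (2/3)(5.18)(0.269)² = 0.24989 kg m²; centre at d = 0.232 + 0.269 = 0.501 m, so the parallel axis theorem gives I = 0.24989 + (5.18)(0.501)² = 1.5501 kg m².
Solid sphere: I_cm = (2/5)MR² = (2/5)(5.14)(0.217)² = 0.096815 kg m²; centre at d = 0.232 + 0.269 + 0.269 + 0.217 = 0.987 m, so the parallel axis theorem gives I = 0.096815 + (5.14)(0.987)² = 5.104 kg m².
Solid sphere: I_cm = (2/5)MR² = (2/5)(3.85)(0.166)² = 0.042436 kg m²; centre at d = 0.232 + 0.269 + 0.269 + 0.217 + 0.217 + 0.166 = 1.37 m, so the parallel axis theorem gives I = 0.042436 + (3.85)(1.37)² = 7.2685 kg m².
Total I = 0.20292 + 1.5501 + 5.104 + 7.2685 = 14.126 kg m².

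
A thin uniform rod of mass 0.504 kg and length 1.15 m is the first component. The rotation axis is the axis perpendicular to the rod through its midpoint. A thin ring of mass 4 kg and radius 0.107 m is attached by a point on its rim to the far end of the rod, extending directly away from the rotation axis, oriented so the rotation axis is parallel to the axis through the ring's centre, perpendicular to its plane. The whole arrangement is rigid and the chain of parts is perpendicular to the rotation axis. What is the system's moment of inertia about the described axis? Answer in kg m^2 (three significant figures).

Thin rod: I_cm = (1/12)ML² = (1/12)(0.504)(1.15)² = 0.055545 kg m^2; axis through the centre, so I = 0.055545 kg m^2.
Thin ring: I_cm = MR² = (4)(0.107)² = 0.045796 kg m^2; centre at d = 0.575 + 0.107 = 0.682 m, so I = I_cm + Md² gives I = 0.045796 + (4)(0.682)² = 1.9063 kg m^2.
Total I = 0.055545 + 1.9063 = 1.9618 kg m^2.

1.96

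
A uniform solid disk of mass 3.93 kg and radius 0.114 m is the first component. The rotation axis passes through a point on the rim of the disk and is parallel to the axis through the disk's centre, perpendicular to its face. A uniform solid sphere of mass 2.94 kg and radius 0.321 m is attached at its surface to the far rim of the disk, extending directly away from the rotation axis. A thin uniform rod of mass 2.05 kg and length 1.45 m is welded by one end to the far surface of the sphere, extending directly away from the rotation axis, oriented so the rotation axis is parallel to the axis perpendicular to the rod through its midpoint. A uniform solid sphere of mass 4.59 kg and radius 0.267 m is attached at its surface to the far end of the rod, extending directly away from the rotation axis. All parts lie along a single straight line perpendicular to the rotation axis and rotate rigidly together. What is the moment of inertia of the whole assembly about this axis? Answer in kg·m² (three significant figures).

37.5

Solid disk: I_cm = (1/2)MR² = (1/2)(3.93)(0.114)² = 0.025537 kg·m²; centre at d = 0.114 m, so I = I_cm + Md² gives I = 0.025537 + (3.93)(0.114)² = 0.076611 kg·m².
Solid sphere: I_cm = (2/5)MR² = (2/5)(2.94)(0.321)² = 0.12118 kg·m²; centre at d = 0.114 + 0.114 + 0.321 = 0.549 m, so I = I_cm + Md² gives I = 0.12118 + (2.94)(0.549)² = 1.0073 kg·m².
Thin rod: I_cm = (1/12)ML² = (1/12)(2.05)(1.45)² = 0.35918 kg·m²; centre at d = 0.114 + 0.114 + 0.321 + 0.321 + 0.725 = 1.595 m, so I = I_cm + Md² gives I = 0.35918 + (2.05)(1.595)² = 5.5744 kg·m².
Solid sphere: I_cm = (2/5)MR² = (2/5)(4.59)(0.267)² = 0.13089 kg·m²; centre at d = 0.114 + 0.114 + 0.321 + 0.321 + 0.725 + 0.725 + 0.267 = 2.587 m, so I = I_cm + Md² gives I = 0.13089 + (4.59)(2.587)² = 30.85 kg·m².
Total I = 0.076611 + 1.0073 + 5.5744 + 30.85 = 37.508 kg·m².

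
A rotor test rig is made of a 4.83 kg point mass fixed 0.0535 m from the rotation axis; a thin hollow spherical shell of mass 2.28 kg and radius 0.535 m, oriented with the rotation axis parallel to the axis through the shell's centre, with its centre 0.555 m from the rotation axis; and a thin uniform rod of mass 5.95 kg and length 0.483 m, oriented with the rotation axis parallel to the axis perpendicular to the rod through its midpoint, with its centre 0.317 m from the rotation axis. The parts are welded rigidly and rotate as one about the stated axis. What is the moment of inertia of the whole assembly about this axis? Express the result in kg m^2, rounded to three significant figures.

1.86

Point mass: I_cm = 0; centre at d = 0.0535 m, so I = I_cm + Md² gives I = 0 + (4.83)(0.0535)² = 0.013825 kg m^2.
Spherical shell: I_cm = (2/3)MR² = (2/3)(2.28)(0.535)² = 0.43506 kg m^2; centre at d = 0.555 m, so I = I_cm + Md² gives I = 0.43506 + (2.28)(0.555)² = 1.1374 kg m^2.
Thin rod: I_cm = (1/12)ML² = (1/12)(5.95)(0.483)² = 0.11567 kg m^2; centre at d = 0.317 m, so I = I_cm + Md² gives I = 0.11567 + (5.95)(0.317)² = 0.71358 kg m^2.
Total I = 0.013825 + 1.1374 + 0.71358 = 1.8648 kg m^2.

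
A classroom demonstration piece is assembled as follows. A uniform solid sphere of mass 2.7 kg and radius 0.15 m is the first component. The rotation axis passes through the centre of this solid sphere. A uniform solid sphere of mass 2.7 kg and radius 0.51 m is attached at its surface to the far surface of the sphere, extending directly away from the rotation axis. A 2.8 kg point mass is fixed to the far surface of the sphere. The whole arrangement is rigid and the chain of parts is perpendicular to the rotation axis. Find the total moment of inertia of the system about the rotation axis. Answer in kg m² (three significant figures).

5.31

Solid sphere: I_cm = (2/5)MR² = (2/5)(2.7)(0.15)² = 0.0243 kg m²; axis through the centre, so I = 0.0243 kg m².
Solid sphere: I_cm = (2/5)MR² = (2/5)(2.7)(0.51)² = 0.28091 kg m²; centre at d = 0.15 + 0.51 = 0.66 m, so I = I_cm + Md² gives I = 0.28091 + (2.7)(0.66)² = 1.457 kg m².
Point mass: I_cm = 0; centre at d = 0.15 + 0.51 + 0.51 = 1.17 m, so I = I_cm + Md² gives I = 0 + (2.8)(1.17)² = 3.8329 kg m².
Total I = 0.0243 + 1.457 + 3.8329 = 5.3142 kg m².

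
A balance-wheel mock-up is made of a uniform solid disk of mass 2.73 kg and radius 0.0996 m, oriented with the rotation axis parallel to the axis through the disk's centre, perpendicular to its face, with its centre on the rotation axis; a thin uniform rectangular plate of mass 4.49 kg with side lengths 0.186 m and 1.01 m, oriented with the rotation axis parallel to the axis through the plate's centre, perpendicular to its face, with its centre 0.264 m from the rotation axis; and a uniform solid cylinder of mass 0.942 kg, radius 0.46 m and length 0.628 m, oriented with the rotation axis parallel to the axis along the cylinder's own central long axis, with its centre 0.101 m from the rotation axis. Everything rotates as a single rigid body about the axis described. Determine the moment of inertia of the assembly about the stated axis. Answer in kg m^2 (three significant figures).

0.830

Solid disk: I_cm = (1/2)MR² = (1/2)(2.73)(0.0996)² = 0.013541 kg m^2; axis through the centre, so I = 0.013541 kg m^2.
Rectangular plate: I_cm = (1/12)M(a²+b²) = (1/12)(4.49)[(0.186)² + (1.01)²] = 0.39463 kg m^2; centre at d = 0.264 m, so I = I_cm + Md² gives I = 0.39463 + (4.49)(0.264)² = 0.70757 kg m^2.
Solid cylinder: I_cm = (1/2)MR² = (1/2)(0.942)(0.46)² = 0.099664 kg m^2; centre at d = 0.101 m, so I = I_cm + Md² gives I = 0.099664 + (0.942)(0.101)² = 0.10927 kg m^2.
Total I = 0.013541 + 0.70757 + 0.10927 = 0.83038 kg m^2.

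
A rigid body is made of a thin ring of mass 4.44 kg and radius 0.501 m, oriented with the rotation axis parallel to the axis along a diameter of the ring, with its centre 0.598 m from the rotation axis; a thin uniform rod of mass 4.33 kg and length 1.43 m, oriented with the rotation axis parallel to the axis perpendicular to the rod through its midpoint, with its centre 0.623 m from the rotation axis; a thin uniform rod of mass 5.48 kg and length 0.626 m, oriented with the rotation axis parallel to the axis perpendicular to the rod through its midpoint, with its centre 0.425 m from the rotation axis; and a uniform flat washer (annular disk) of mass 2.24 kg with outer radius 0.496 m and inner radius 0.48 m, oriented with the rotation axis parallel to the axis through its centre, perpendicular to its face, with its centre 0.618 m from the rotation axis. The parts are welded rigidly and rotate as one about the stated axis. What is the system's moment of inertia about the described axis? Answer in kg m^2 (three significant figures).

7.12

Thin ring: I_cm = (1/2)MR² = (1/2)(4.44)(0.501)² = 0.55722 kg m^2; centre at d = 0.598 m, so the parallel axis theorem gives I = 0.55722 + (4.44)(0.598)² = 2.145 kg m^2.
Thin rod: I_cm = (1/12)ML² = (1/12)(4.33)(1.43)² = 0.73787 kg m^2; centre at d = 0.623 m, so the parallel axis theorem gives I = 0.73787 + (4.33)(0.623)² = 2.4185 kg m^2.
Thin rod: I_cm = (1/12)ML² = (1/12)(5.48)(0.626)² = 0.17896 kg m^2; centre at d = 0.425 m, so the parallel axis theorem gives I = 0.17896 + (5.48)(0.425)² = 1.1688 kg m^2.
Annular disk: I_cm = (1/2)M(R²+r²) = (1/2)(2.24)[(0.496)² + (0.48)²] = 0.53359 kg m^2; centre at d = 0.618 m, so the parallel axis theorem gives I = 0.53359 + (2.24)(0.618)² = 1.3891 kg m^2.
Total I = 2.145 + 2.4185 + 1.1688 + 1.3891 = 7.1213 kg m^2.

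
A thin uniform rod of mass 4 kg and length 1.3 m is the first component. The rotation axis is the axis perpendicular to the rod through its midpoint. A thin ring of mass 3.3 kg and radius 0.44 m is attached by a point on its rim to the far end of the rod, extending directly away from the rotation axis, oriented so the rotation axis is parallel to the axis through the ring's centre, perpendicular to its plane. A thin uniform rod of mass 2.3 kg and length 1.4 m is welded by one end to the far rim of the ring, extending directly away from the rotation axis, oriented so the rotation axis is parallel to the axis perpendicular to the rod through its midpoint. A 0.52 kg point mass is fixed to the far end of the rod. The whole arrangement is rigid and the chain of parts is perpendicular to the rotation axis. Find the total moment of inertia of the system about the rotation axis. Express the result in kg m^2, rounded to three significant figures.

21.4

Thin rod: I_cm = (1/12)ML² = (1/12)(4)(1.3)² = 0.56333 kg m^2; axis through the centre, so I = 0.56333 kg m^2.
Thin ring: I_cm = MR² = (3.3)(0.44)² = 0.63888 kg m^2; centre at d = 0.65 + 0.44 = 1.09 m, so I = I_cm + Md² gives I = 0.63888 + (3.3)(1.09)² = 4.5596 kg m^2.
Thin rod: I_cm = (1/12)ML² = (1/12)(2.3)(1.4)² = 0.37567 kg m^2; centre at d = 0.65 + 0.44 + 0.44 + 0.7 = 2.23 m, so I = I_cm + Md² gives I = 0.37567 + (2.3)(2.23)² = 11.813 kg m^2.
Point mass: I_cm = 0; centre at d = 0.65 + 0.44 + 0.44 + 0.7 + 0.7 = 2.93 m, so I = I_cm + Md² gives I = 0 + (0.52)(2.93)² = 4.4641 kg m^2.
Total I = 0.56333 + 4.5596 + 11.813 + 4.4641 = 21.4 kg m^2.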